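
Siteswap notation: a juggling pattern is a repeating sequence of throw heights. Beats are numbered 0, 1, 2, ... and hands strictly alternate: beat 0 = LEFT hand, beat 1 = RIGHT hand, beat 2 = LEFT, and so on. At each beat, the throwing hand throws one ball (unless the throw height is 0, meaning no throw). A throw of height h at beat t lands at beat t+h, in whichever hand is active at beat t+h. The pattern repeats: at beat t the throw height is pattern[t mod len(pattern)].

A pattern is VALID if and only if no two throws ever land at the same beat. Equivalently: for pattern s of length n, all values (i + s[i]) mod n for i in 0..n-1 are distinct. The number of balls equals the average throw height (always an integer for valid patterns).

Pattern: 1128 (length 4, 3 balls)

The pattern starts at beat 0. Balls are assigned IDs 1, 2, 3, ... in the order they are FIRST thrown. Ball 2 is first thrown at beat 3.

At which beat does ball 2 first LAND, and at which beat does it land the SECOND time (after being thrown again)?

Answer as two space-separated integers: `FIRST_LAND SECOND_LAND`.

Beat 0 (L): throw ball1 h=1 -> lands@1:R; in-air after throw: [b1@1:R]
Beat 1 (R): throw ball1 h=1 -> lands@2:L; in-air after throw: [b1@2:L]
Beat 2 (L): throw ball1 h=2 -> lands@4:L; in-air after throw: [b1@4:L]
Beat 3 (R): throw ball2 h=8 -> lands@11:R; in-air after throw: [b1@4:L b2@11:R]
Beat 4 (L): throw ball1 h=1 -> lands@5:R; in-air after throw: [b1@5:R b2@11:R]
Beat 5 (R): throw ball1 h=1 -> lands@6:L; in-air after throw: [b1@6:L b2@11:R]
Beat 6 (L): throw ball1 h=2 -> lands@8:L; in-air after throw: [b1@8:L b2@11:R]
Beat 7 (R): throw ball3 h=8 -> lands@15:R; in-air after throw: [b1@8:L b2@11:R b3@15:R]
Beat 8 (L): throw ball1 h=1 -> lands@9:R; in-air after throw: [b1@9:R b2@11:R b3@15:R]
Beat 9 (R): throw ball1 h=1 -> lands@10:L; in-air after throw: [b1@10:L b2@11:R b3@15:R]
Beat 10 (L): throw ball1 h=2 -> lands@12:L; in-air after throw: [b2@11:R b1@12:L b3@15:R]
Beat 11 (R): throw ball2 h=8 -> lands@19:R; in-air after throw: [b1@12:L b3@15:R b2@19:R]
Beat 12 (L): throw ball1 h=1 -> lands@13:R; in-air after throw: [b1@13:R b3@15:R b2@19:R]
Beat 13 (R): throw ball1 h=1 -> lands@14:L; in-air after throw: [b1@14:L b3@15:R b2@19:R]
Beat 14 (L): throw ball1 h=2 -> lands@16:L; in-air after throw: [b3@15:R b1@16:L b2@19:R]
Beat 15 (R): throw ball3 h=8 -> lands@23:R; in-air after throw: [b1@16:L b2@19:R b3@23:R]
Beat 16 (L): throw ball1 h=1 -> lands@17:R; in-air after throw: [b1@17:R b2@19:R b3@23:R]
Beat 17 (R): throw ball1 h=1 -> lands@18:L; in-air after throw: [b1@18:L b2@19:R b3@23:R]
Beat 18 (L): throw ball1 h=2 -> lands@20:L; in-air after throw: [b2@19:R b1@20:L b3@23:R]
Beat 19 (R): throw ball2 h=8 -> lands@27:R; in-air after throw: [b1@20:L b3@23:R b2@27:R]
Ball 2: thrown@3 h=8 -> first land @11; rethrown@11 h=8 -> second land @19

Answer: 11 19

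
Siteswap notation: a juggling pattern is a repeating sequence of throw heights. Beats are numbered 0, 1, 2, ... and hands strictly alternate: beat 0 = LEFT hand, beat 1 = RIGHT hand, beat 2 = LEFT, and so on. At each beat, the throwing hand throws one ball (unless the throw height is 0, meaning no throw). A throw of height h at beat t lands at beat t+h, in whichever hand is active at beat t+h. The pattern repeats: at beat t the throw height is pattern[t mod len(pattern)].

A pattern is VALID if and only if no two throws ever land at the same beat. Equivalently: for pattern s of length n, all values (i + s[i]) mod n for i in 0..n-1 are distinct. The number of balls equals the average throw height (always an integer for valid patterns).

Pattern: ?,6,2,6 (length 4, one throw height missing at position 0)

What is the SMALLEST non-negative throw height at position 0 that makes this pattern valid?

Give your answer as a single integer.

i=0: s[i]=? (unknown)
i=1: (1 + 6) mod 4 = 3
i=2: (2 + 2) mod 4 = 0
i=3: (3 + 6) mod 4 = 1
Known residues: [0, 1, 3]; need a permutation of 0..3, so missing residue r = 2
Need (0 + s) mod 4 = 2; smallest s = (2 - 0) mod 4 = 2

Answer: 2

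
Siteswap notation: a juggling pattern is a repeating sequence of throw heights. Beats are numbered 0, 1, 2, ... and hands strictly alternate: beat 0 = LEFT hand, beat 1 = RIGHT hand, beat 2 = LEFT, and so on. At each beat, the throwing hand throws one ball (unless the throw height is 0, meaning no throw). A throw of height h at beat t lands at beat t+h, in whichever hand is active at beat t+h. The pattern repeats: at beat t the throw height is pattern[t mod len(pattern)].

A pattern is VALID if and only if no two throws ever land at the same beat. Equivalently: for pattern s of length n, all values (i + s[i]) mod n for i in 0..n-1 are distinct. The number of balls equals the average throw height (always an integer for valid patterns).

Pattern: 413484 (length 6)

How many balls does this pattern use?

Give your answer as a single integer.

Answer: 4

Derivation:
Pattern = [4, 1, 3, 4, 8, 4], length n = 6
  position 0: throw height = 4, running sum = 4
  position 1: throw height = 1, running sum = 5
  position 2: throw height = 3, running sum = 8
  position 3: throw height = 4, running sum = 12
  position 4: throw height = 8, running sum = 20
  position 5: throw height = 4, running sum = 24
Total sum = 24; balls = sum / n = 24 / 6 = 4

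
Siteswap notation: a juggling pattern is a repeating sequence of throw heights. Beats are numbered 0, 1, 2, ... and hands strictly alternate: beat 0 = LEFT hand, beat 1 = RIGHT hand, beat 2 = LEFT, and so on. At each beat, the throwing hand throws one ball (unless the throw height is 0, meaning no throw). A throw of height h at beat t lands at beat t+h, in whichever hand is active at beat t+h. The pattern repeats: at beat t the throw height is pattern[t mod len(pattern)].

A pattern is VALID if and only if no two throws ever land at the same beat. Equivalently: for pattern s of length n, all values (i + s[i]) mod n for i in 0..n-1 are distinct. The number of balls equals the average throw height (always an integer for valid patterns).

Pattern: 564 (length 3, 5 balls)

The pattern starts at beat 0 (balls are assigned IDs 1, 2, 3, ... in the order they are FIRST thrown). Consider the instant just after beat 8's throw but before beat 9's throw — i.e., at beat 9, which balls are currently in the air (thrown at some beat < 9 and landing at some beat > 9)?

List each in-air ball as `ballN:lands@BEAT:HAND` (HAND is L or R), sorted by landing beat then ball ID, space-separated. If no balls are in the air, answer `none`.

Beat 0 (L): throw ball1 h=5 -> lands@5:R; in-air after throw: [b1@5:R]
Beat 1 (R): throw ball2 h=6 -> lands@7:R; in-air after throw: [b1@5:R b2@7:R]
Beat 2 (L): throw ball3 h=4 -> lands@6:L; in-air after throw: [b1@5:R b3@6:L b2@7:R]
Beat 3 (R): throw ball4 h=5 -> lands@8:L; in-air after throw: [b1@5:R b3@6:L b2@7:R b4@8:L]
Beat 4 (L): throw ball5 h=6 -> lands@10:L; in-air after throw: [b1@5:R b3@6:L b2@7:R b4@8:L b5@10:L]
Beat 5 (R): throw ball1 h=4 -> lands@9:R; in-air after throw: [b3@6:L b2@7:R b4@8:L b1@9:R b5@10:L]
Beat 6 (L): throw ball3 h=5 -> lands@11:R; in-air after throw: [b2@7:R b4@8:L b1@9:R b5@10:L b3@11:R]
Beat 7 (R): throw ball2 h=6 -> lands@13:R; in-air after throw: [b4@8:L b1@9:R b5@10:L b3@11:R b2@13:R]
Beat 8 (L): throw ball4 h=4 -> lands@12:L; in-air after throw: [b1@9:R b5@10:L b3@11:R b4@12:L b2@13:R]
Beat 9 (R): throw ball1 h=5 -> lands@14:L; in-air after throw: [b5@10:L b3@11:R b4@12:L b2@13:R b1@14:L]

Answer: ball5:lands@10:L ball3:lands@11:R ball4:lands@12:L ball2:lands@13:R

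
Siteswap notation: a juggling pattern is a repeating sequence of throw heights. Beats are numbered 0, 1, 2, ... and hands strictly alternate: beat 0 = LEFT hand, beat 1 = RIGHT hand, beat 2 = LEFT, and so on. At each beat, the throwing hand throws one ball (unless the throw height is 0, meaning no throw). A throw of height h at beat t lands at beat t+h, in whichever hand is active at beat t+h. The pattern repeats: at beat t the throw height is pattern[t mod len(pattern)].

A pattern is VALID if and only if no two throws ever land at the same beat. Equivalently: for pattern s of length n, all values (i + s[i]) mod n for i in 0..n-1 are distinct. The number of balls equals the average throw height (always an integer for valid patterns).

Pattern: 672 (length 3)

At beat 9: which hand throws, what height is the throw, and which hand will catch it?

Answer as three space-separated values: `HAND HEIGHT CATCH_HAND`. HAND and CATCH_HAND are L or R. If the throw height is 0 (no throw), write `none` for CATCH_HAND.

Answer: R 6 R

Derivation:
Beat 9: 9 mod 2 = 1, so hand = R
Throw height = pattern[9 mod 3] = pattern[0] = 6
Lands at beat 9+6=15, 15 mod 2 = 1, so catch hand = R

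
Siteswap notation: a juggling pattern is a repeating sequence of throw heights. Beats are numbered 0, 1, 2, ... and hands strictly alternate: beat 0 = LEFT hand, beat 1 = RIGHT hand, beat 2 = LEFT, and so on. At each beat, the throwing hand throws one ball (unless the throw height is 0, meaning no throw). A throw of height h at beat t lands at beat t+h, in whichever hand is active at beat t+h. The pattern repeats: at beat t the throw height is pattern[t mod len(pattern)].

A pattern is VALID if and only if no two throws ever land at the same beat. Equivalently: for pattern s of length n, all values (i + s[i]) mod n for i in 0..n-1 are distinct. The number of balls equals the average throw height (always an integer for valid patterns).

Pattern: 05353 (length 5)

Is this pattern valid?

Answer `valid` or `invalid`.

i=0: (i + s[i]) mod n = (0 + 0) mod 5 = 0
i=1: (i + s[i]) mod n = (1 + 5) mod 5 = 1
i=2: (i + s[i]) mod n = (2 + 3) mod 5 = 0
i=3: (i + s[i]) mod n = (3 + 5) mod 5 = 3
i=4: (i + s[i]) mod n = (4 + 3) mod 5 = 2
Residues: [0, 1, 0, 3, 2], distinct: False

Answer: invalid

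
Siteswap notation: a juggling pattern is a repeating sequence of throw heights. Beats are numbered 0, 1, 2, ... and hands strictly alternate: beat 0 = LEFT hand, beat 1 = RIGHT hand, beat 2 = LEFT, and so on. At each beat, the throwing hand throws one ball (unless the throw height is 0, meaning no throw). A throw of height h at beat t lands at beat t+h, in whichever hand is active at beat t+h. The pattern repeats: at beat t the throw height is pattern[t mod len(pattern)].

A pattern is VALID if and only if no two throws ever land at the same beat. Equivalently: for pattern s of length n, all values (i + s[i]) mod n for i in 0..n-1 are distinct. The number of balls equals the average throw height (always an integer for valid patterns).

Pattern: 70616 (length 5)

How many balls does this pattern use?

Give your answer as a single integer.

Answer: 4

Derivation:
Pattern = [7, 0, 6, 1, 6], length n = 5
  position 0: throw height = 7, running sum = 7
  position 1: throw height = 0, running sum = 7
  position 2: throw height = 6, running sum = 13
  position 3: throw height = 1, running sum = 14
  position 4: throw height = 6, running sum = 20
Total sum = 20; balls = sum / n = 20 / 5 = 4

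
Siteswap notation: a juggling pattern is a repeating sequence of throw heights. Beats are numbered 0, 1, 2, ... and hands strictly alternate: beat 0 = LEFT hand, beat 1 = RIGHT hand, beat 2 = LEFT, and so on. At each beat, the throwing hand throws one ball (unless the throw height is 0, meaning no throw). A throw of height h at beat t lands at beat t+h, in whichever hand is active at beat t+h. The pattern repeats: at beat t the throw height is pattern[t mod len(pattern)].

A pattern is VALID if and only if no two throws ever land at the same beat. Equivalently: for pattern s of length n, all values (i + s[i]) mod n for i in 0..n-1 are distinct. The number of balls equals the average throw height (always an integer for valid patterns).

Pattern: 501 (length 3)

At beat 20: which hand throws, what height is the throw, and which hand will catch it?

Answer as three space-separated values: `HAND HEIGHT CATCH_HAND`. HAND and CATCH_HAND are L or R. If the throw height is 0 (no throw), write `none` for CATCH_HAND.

Beat 20: 20 mod 2 = 0, so hand = L
Throw height = pattern[20 mod 3] = pattern[2] = 1
Lands at beat 20+1=21, 21 mod 2 = 1, so catch hand = R

Answer: L 1 R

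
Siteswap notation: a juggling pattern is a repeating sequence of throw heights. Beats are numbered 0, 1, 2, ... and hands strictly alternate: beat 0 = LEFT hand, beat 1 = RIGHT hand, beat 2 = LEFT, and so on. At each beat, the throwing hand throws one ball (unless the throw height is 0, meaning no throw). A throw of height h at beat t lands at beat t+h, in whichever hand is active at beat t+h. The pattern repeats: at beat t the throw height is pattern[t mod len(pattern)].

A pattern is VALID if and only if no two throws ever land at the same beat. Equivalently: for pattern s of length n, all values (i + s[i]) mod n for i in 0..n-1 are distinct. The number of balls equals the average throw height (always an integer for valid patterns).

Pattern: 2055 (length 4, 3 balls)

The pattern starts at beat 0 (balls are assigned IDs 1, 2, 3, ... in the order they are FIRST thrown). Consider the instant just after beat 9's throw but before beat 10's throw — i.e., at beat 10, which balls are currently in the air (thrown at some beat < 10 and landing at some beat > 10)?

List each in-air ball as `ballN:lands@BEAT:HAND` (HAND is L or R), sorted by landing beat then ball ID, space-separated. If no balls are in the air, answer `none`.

Beat 0 (L): throw ball1 h=2 -> lands@2:L; in-air after throw: [b1@2:L]
Beat 2 (L): throw ball1 h=5 -> lands@7:R; in-air after throw: [b1@7:R]
Beat 3 (R): throw ball2 h=5 -> lands@8:L; in-air after throw: [b1@7:R b2@8:L]
Beat 4 (L): throw ball3 h=2 -> lands@6:L; in-air after throw: [b3@6:L b1@7:R b2@8:L]
Beat 6 (L): throw ball3 h=5 -> lands@11:R; in-air after throw: [b1@7:R b2@8:L b3@11:R]
Beat 7 (R): throw ball1 h=5 -> lands@12:L; in-air after throw: [b2@8:L b3@11:R b1@12:L]
Beat 8 (L): throw ball2 h=2 -> lands@10:L; in-air after throw: [b2@10:L b3@11:R b1@12:L]
Beat 10 (L): throw ball2 h=5 -> lands@15:R; in-air after throw: [b3@11:R b1@12:L b2@15:R]

Answer: ball3:lands@11:R ball1:lands@12:L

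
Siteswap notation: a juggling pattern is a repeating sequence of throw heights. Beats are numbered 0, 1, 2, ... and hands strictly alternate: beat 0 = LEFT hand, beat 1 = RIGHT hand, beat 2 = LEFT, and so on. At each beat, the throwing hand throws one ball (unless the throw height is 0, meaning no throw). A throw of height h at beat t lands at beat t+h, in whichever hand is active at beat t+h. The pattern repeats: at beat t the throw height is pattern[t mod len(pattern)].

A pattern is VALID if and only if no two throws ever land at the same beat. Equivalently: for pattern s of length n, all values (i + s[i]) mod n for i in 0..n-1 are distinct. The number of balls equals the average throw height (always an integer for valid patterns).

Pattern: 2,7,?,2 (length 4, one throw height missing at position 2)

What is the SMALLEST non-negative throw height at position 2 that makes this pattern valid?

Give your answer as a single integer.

Answer: 1

Derivation:
i=0: (0 + 2) mod 4 = 2
i=1: (1 + 7) mod 4 = 0
i=2: s[i]=? (unknown)
i=3: (3 + 2) mod 4 = 1
Known residues: [0, 1, 2]; need a permutation of 0..3, so missing residue r = 3
Need (2 + s) mod 4 = 3; smallest s = (3 - 2) mod 4 = 1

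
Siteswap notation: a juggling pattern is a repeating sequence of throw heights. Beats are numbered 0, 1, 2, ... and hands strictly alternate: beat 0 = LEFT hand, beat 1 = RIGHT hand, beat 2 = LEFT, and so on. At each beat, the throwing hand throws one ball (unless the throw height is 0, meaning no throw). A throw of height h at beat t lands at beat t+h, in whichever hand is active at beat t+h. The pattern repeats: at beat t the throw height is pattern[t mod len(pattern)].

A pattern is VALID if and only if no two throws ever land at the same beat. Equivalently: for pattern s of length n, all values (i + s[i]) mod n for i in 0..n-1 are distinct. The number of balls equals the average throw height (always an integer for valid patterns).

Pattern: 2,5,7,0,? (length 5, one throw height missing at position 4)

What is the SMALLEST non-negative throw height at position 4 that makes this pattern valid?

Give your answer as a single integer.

i=0: (0 + 2) mod 5 = 2
i=1: (1 + 5) mod 5 = 1
i=2: (2 + 7) mod 5 = 4
i=3: (3 + 0) mod 5 = 3
i=4: s[i]=? (unknown)
Known residues: [1, 2, 3, 4]; need a permutation of 0..4, so missing residue r = 0
Need (4 + s) mod 5 = 0; smallest s = (0 - 4) mod 5 = 1

Answer: 1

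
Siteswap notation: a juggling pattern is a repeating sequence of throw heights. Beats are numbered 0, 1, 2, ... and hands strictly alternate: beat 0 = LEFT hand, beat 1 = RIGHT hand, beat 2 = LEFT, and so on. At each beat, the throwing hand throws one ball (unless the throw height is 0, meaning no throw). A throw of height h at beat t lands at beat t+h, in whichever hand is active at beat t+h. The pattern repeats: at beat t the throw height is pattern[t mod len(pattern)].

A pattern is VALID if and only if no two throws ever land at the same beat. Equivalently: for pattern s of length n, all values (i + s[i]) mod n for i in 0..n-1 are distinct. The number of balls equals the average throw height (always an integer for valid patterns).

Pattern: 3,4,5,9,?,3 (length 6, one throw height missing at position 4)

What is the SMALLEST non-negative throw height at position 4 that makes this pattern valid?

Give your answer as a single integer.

i=0: (0 + 3) mod 6 = 3
i=1: (1 + 4) mod 6 = 5
i=2: (2 + 5) mod 6 = 1
i=3: (3 + 9) mod 6 = 0
i=4: s[i]=? (unknown)
i=5: (5 + 3) mod 6 = 2
Known residues: [0, 1, 2, 3, 5]; need a permutation of 0..5, so missing residue r = 4
Need (4 + s) mod 6 = 4; smallest s = (4 - 4) mod 6 = 0

Answer: 0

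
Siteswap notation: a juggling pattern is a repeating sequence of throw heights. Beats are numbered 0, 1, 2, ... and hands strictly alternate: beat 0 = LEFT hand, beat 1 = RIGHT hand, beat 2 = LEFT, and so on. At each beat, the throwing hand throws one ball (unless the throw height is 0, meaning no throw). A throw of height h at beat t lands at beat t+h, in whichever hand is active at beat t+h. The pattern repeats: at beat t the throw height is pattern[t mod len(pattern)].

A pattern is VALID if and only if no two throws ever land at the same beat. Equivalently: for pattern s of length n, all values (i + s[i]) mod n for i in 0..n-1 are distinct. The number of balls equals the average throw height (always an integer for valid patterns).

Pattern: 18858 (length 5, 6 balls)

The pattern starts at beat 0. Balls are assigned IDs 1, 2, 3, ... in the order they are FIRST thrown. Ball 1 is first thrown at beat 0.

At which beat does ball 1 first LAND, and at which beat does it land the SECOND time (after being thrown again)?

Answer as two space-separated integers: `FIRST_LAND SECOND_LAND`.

Answer: 1 9

Derivation:
Beat 0 (L): throw ball1 h=1 -> lands@1:R; in-air after throw: [b1@1:R]
Beat 1 (R): throw ball1 h=8 -> lands@9:R; in-air after throw: [b1@9:R]
Beat 2 (L): throw ball2 h=8 -> lands@10:L; in-air after throw: [b1@9:R b2@10:L]
Beat 3 (R): throw ball3 h=5 -> lands@8:L; in-air after throw: [b3@8:L b1@9:R b2@10:L]
Beat 4 (L): throw ball4 h=8 -> lands@12:L; in-air after throw: [b3@8:L b1@9:R b2@10:L b4@12:L]
Beat 5 (R): throw ball5 h=1 -> lands@6:L; in-air after throw: [b5@6:L b3@8:L b1@9:R b2@10:L b4@12:L]
Beat 6 (L): throw ball5 h=8 -> lands@14:L; in-air after throw: [b3@8:L b1@9:R b2@10:L b4@12:L b5@14:L]
Beat 7 (R): throw ball6 h=8 -> lands@15:R; in-air after throw: [b3@8:L b1@9:R b2@10:L b4@12:L b5@14:L b6@15:R]
Beat 8 (L): throw ball3 h=5 -> lands@13:R; in-air after throw: [b1@9:R b2@10:L b4@12:L b3@13:R b5@14:L b6@15:R]
Beat 9 (R): throw ball1 h=8 -> lands@17:R; in-air after throw: [b2@10:L b4@12:L b3@13:R b5@14:L b6@15:R b1@17:R]
Ball 1: thrown@0 h=1 -> first land @1; rethrown@1 h=8 -> second land @9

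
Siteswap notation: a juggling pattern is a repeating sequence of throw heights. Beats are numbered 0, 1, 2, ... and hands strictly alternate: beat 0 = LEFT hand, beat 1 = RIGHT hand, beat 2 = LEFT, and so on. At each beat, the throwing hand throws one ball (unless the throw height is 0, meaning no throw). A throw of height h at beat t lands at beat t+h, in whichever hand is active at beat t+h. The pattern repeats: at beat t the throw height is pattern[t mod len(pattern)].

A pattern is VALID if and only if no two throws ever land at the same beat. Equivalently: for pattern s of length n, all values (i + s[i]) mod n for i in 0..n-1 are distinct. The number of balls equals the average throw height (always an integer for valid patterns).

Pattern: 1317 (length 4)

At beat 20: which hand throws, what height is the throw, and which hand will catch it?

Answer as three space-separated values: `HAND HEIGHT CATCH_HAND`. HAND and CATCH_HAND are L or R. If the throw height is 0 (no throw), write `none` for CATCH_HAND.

Answer: L 1 R

Derivation:
Beat 20: 20 mod 2 = 0, so hand = L
Throw height = pattern[20 mod 4] = pattern[0] = 1
Lands at beat 20+1=21, 21 mod 2 = 1, so catch hand = R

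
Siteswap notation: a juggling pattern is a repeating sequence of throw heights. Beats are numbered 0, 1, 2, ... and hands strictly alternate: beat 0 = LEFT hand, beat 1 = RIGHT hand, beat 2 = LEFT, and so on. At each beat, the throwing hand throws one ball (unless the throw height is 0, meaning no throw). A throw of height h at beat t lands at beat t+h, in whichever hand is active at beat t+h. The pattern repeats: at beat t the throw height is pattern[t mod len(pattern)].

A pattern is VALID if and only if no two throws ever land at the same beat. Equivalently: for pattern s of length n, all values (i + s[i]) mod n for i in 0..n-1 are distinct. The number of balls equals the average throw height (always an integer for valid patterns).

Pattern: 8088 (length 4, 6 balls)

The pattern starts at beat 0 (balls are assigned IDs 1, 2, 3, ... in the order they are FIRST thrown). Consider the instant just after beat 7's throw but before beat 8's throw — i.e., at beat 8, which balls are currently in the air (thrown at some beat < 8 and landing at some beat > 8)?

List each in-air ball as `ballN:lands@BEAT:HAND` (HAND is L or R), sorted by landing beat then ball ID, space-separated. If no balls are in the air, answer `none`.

Beat 0 (L): throw ball1 h=8 -> lands@8:L; in-air after throw: [b1@8:L]
Beat 2 (L): throw ball2 h=8 -> lands@10:L; in-air after throw: [b1@8:L b2@10:L]
Beat 3 (R): throw ball3 h=8 -> lands@11:R; in-air after throw: [b1@8:L b2@10:L b3@11:R]
Beat 4 (L): throw ball4 h=8 -> lands@12:L; in-air after throw: [b1@8:L b2@10:L b3@11:R b4@12:L]
Beat 6 (L): throw ball5 h=8 -> lands@14:L; in-air after throw: [b1@8:L b2@10:L b3@11:R b4@12:L b5@14:L]
Beat 7 (R): throw ball6 h=8 -> lands@15:R; in-air after throw: [b1@8:L b2@10:L b3@11:R b4@12:L b5@14:L b6@15:R]
Beat 8 (L): throw ball1 h=8 -> lands@16:L; in-air after throw: [b2@10:L b3@11:R b4@12:L b5@14:L b6@15:R b1@16:L]

Answer: ball2:lands@10:L ball3:lands@11:R ball4:lands@12:L ball5:lands@14:L ball6:lands@15:R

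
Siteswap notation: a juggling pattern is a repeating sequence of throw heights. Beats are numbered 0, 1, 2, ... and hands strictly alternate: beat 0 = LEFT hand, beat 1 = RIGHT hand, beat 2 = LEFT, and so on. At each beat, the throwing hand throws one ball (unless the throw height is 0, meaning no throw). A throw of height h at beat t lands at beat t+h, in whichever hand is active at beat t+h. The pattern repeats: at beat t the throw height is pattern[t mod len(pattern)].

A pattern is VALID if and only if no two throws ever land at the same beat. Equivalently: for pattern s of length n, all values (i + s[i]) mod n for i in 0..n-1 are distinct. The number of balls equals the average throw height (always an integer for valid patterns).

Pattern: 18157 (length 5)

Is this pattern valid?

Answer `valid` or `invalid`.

i=0: (i + s[i]) mod n = (0 + 1) mod 5 = 1
i=1: (i + s[i]) mod n = (1 + 8) mod 5 = 4
i=2: (i + s[i]) mod n = (2 + 1) mod 5 = 3
i=3: (i + s[i]) mod n = (3 + 5) mod 5 = 3
i=4: (i + s[i]) mod n = (4 + 7) mod 5 = 1
Residues: [1, 4, 3, 3, 1], distinct: False

Answer: invalid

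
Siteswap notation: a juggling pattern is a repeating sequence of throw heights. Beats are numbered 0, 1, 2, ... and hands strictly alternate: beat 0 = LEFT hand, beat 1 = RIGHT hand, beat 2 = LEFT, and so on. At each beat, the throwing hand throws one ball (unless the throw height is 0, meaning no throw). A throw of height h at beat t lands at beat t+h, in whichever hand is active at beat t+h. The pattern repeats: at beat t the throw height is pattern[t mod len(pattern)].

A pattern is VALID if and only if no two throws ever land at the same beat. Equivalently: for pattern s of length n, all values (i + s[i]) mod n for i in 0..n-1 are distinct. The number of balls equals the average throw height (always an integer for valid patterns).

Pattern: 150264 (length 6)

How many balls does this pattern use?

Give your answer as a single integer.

Answer: 3

Derivation:
Pattern = [1, 5, 0, 2, 6, 4], length n = 6
  position 0: throw height = 1, running sum = 1
  position 1: throw height = 5, running sum = 6
  position 2: throw height = 0, running sum = 6
  position 3: throw height = 2, running sum = 8
  position 4: throw height = 6, running sum = 14
  position 5: throw height = 4, running sum = 18
Total sum = 18; balls = sum / n = 18 / 6 = 3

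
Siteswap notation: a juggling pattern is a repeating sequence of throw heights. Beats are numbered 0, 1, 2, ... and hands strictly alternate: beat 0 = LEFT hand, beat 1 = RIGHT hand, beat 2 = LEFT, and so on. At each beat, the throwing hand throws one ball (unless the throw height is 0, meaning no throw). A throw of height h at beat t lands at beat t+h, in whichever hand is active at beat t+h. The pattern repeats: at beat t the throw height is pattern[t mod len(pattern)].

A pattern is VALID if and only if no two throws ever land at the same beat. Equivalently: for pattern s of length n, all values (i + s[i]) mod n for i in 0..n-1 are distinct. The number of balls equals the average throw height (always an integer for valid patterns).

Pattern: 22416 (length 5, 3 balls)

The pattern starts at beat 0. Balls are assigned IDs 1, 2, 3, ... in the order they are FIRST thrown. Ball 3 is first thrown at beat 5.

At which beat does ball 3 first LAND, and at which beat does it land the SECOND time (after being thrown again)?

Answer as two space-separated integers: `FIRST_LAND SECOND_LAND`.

Answer: 7 11

Derivation:
Beat 0 (L): throw ball1 h=2 -> lands@2:L; in-air after throw: [b1@2:L]
Beat 1 (R): throw ball2 h=2 -> lands@3:R; in-air after throw: [b1@2:L b2@3:R]
Beat 2 (L): throw ball1 h=4 -> lands@6:L; in-air after throw: [b2@3:R b1@6:L]
Beat 3 (R): throw ball2 h=1 -> lands@4:L; in-air after throw: [b2@4:L b1@6:L]
Beat 4 (L): throw ball2 h=6 -> lands@10:L; in-air after throw: [b1@6:L b2@10:L]
Beat 5 (R): throw ball3 h=2 -> lands@7:R; in-air after throw: [b1@6:L b3@7:R b2@10:L]
Beat 6 (L): throw ball1 h=2 -> lands@8:L; in-air after throw: [b3@7:R b1@8:L b2@10:L]
Beat 7 (R): throw ball3 h=4 -> lands@11:R; in-air after throw: [b1@8:L b2@10:L b3@11:R]
Beat 8 (L): throw ball1 h=1 -> lands@9:R; in-air after throw: [b1@9:R b2@10:L b3@11:R]
Beat 9 (R): throw ball1 h=6 -> lands@15:R; in-air after throw: [b2@10:L b3@11:R b1@15:R]
Beat 10 (L): throw ball2 h=2 -> lands@12:L; in-air after throw: [b3@11:R b2@12:L b1@15:R]
Beat 11 (R): throw ball3 h=2 -> lands@13:R; in-air after throw: [b2@12:L b3@13:R b1@15:R]
Ball 3: thrown@5 h=2 -> first land @7; rethrown@7 h=4 -> second land @11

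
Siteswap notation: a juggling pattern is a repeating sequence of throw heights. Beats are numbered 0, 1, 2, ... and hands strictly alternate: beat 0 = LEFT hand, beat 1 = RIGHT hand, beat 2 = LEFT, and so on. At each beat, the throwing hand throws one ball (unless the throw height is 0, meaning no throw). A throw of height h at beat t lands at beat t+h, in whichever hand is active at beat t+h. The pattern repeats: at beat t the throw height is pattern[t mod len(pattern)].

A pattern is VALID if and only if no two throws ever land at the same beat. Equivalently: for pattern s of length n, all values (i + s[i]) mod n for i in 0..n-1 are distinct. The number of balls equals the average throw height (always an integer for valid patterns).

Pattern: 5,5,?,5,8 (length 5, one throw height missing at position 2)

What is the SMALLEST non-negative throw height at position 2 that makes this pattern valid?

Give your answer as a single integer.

i=0: (0 + 5) mod 5 = 0
i=1: (1 + 5) mod 5 = 1
i=2: s[i]=? (unknown)
i=3: (3 + 5) mod 5 = 3
i=4: (4 + 8) mod 5 = 2
Known residues: [0, 1, 2, 3]; need a permutation of 0..4, so missing residue r = 4
Need (2 + s) mod 5 = 4; smallest s = (4 - 2) mod 5 = 2

Answer: 2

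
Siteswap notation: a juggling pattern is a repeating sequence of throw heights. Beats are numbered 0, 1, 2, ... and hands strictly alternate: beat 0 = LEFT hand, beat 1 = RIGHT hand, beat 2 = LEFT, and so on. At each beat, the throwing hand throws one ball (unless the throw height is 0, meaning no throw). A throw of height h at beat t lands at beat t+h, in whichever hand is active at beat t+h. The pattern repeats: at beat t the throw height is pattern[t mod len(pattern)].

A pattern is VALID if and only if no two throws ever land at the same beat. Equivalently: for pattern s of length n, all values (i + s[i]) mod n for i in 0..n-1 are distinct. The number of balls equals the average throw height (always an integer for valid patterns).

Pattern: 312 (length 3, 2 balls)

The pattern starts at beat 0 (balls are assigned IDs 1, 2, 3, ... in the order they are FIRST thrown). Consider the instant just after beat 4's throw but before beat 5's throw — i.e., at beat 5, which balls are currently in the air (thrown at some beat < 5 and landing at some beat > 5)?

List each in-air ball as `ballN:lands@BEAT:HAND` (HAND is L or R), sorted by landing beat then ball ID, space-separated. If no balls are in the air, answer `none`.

Answer: ball1:lands@6:L

Derivation:
Beat 0 (L): throw ball1 h=3 -> lands@3:R; in-air after throw: [b1@3:R]
Beat 1 (R): throw ball2 h=1 -> lands@2:L; in-air after throw: [b2@2:L b1@3:R]
Beat 2 (L): throw ball2 h=2 -> lands@4:L; in-air after throw: [b1@3:R b2@4:L]
Beat 3 (R): throw ball1 h=3 -> lands@6:L; in-air after throw: [b2@4:L b1@6:L]
Beat 4 (L): throw ball2 h=1 -> lands@5:R; in-air after throw: [b2@5:R b1@6:L]
Beat 5 (R): throw ball2 h=2 -> lands@7:R; in-air after throw: [b1@6:L b2@7:R]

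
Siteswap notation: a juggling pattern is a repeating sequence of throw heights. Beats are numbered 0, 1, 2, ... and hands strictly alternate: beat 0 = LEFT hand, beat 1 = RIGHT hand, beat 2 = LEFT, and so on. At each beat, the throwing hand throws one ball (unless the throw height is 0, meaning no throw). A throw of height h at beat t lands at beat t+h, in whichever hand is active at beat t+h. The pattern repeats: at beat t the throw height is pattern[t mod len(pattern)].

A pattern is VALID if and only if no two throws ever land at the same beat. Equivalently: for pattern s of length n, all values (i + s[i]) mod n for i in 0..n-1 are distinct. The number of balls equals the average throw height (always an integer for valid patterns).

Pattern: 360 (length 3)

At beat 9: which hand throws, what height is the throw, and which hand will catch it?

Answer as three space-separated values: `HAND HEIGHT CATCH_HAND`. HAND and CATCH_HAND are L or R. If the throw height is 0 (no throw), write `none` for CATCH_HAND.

Answer: R 3 L

Derivation:
Beat 9: 9 mod 2 = 1, so hand = R
Throw height = pattern[9 mod 3] = pattern[0] = 3
Lands at beat 9+3=12, 12 mod 2 = 0, so catch hand = L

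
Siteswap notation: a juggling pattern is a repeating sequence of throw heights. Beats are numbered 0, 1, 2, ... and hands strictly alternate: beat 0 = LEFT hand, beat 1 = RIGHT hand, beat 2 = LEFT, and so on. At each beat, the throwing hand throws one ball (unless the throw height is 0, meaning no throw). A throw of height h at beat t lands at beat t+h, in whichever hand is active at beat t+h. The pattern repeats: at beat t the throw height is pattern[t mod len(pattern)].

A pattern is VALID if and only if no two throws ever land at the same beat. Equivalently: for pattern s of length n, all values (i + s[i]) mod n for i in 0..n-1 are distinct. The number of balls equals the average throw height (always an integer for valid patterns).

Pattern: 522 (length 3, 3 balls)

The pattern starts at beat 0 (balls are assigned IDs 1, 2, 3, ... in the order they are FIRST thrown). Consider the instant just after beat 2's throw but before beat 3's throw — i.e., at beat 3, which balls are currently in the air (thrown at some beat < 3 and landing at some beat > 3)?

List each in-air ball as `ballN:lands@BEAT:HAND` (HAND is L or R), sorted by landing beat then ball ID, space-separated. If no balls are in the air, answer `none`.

Beat 0 (L): throw ball1 h=5 -> lands@5:R; in-air after throw: [b1@5:R]
Beat 1 (R): throw ball2 h=2 -> lands@3:R; in-air after throw: [b2@3:R b1@5:R]
Beat 2 (L): throw ball3 h=2 -> lands@4:L; in-air after throw: [b2@3:R b3@4:L b1@5:R]
Beat 3 (R): throw ball2 h=5 -> lands@8:L; in-air after throw: [b3@4:L b1@5:R b2@8:L]

Answer: ball3:lands@4:L ball1:lands@5:R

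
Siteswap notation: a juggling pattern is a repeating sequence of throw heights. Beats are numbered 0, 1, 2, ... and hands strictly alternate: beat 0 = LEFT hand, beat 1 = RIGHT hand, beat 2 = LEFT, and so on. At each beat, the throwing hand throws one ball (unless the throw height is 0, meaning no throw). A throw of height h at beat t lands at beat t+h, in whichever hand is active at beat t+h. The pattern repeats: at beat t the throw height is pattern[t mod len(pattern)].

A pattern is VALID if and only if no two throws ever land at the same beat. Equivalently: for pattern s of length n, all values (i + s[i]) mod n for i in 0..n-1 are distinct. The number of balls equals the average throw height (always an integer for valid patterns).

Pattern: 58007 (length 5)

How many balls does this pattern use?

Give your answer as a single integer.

Answer: 4

Derivation:
Pattern = [5, 8, 0, 0, 7], length n = 5
  position 0: throw height = 5, running sum = 5
  position 1: throw height = 8, running sum = 13
  position 2: throw height = 0, running sum = 13
  position 3: throw height = 0, running sum = 13
  position 4: throw height = 7, running sum = 20
Total sum = 20; balls = sum / n = 20 / 5 = 4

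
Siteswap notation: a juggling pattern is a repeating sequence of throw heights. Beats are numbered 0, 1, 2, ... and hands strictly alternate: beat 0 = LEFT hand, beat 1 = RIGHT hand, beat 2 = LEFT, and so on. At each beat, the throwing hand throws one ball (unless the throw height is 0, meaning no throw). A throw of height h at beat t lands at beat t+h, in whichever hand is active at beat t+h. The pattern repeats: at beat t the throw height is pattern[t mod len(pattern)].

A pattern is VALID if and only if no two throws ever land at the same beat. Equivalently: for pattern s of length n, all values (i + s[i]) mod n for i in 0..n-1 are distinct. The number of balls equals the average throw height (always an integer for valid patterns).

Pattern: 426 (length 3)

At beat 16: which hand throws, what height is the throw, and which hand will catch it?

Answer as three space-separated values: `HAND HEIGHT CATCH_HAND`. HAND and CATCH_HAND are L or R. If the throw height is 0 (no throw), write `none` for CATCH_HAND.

Answer: L 2 L

Derivation:
Beat 16: 16 mod 2 = 0, so hand = L
Throw height = pattern[16 mod 3] = pattern[1] = 2
Lands at beat 16+2=18, 18 mod 2 = 0, so catch hand = L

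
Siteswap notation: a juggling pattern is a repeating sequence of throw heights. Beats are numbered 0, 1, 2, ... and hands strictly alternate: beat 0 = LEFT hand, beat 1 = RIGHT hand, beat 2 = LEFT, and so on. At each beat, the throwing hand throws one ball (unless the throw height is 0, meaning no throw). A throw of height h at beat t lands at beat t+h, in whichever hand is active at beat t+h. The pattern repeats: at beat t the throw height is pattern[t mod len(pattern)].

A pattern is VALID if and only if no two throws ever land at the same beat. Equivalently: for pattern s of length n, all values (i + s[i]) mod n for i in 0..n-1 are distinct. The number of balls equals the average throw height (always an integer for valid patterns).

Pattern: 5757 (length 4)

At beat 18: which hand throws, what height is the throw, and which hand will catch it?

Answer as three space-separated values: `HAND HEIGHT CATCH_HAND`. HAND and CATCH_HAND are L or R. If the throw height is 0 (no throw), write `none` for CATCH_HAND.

Answer: L 5 R

Derivation:
Beat 18: 18 mod 2 = 0, so hand = L
Throw height = pattern[18 mod 4] = pattern[2] = 5
Lands at beat 18+5=23, 23 mod 2 = 1, so catch hand = R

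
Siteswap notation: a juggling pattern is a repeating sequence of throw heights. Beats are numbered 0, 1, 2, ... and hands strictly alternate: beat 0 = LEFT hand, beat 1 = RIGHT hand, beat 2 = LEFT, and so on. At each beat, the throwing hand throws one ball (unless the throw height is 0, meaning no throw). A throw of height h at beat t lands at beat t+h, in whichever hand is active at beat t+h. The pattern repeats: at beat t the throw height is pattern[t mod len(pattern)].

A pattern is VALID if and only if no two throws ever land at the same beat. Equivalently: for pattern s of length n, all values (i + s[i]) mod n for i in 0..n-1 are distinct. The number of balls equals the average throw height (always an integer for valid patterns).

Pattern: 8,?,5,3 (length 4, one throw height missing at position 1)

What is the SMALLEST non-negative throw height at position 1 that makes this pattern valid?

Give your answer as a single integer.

Answer: 0

Derivation:
i=0: (0 + 8) mod 4 = 0
i=1: s[i]=? (unknown)
i=2: (2 + 5) mod 4 = 3
i=3: (3 + 3) mod 4 = 2
Known residues: [0, 2, 3]; need a permutation of 0..3, so missing residue r = 1
Need (1 + s) mod 4 = 1; smallest s = (1 - 1) mod 4 = 0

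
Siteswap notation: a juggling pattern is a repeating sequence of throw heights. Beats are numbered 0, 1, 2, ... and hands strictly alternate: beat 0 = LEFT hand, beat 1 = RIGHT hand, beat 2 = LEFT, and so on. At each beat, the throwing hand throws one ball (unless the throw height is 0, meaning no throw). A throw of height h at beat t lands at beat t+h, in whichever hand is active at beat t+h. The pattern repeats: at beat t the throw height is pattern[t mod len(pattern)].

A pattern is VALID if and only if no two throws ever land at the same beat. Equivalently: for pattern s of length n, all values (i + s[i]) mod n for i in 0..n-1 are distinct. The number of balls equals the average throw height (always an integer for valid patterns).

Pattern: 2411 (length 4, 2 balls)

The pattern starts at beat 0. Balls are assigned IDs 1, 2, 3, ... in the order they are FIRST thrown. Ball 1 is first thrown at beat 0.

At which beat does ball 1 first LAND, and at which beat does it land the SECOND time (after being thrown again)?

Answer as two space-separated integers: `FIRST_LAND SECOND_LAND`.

Beat 0 (L): throw ball1 h=2 -> lands@2:L; in-air after throw: [b1@2:L]
Beat 1 (R): throw ball2 h=4 -> lands@5:R; in-air after throw: [b1@2:L b2@5:R]
Beat 2 (L): throw ball1 h=1 -> lands@3:R; in-air after throw: [b1@3:R b2@5:R]
Beat 3 (R): throw ball1 h=1 -> lands@4:L; in-air after throw: [b1@4:L b2@5:R]
Ball 1: thrown@0 h=2 -> first land @2; rethrown@2 h=1 -> second land @3

Answer: 2 3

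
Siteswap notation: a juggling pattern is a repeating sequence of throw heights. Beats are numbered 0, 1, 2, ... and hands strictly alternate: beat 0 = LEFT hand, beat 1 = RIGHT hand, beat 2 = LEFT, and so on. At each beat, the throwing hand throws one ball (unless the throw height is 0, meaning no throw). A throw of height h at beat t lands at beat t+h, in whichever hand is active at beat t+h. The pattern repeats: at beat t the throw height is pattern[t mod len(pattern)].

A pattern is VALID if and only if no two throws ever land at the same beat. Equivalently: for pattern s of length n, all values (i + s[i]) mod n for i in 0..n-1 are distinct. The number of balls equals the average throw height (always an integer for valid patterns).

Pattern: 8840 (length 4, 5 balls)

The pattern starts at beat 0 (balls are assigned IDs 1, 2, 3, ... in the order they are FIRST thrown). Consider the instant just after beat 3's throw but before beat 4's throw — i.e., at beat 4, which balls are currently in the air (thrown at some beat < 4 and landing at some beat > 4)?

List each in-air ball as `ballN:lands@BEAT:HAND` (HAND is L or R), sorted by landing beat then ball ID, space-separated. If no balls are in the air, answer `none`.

Beat 0 (L): throw ball1 h=8 -> lands@8:L; in-air after throw: [b1@8:L]
Beat 1 (R): throw ball2 h=8 -> lands@9:R; in-air after throw: [b1@8:L b2@9:R]
Beat 2 (L): throw ball3 h=4 -> lands@6:L; in-air after throw: [b3@6:L b1@8:L b2@9:R]
Beat 4 (L): throw ball4 h=8 -> lands@12:L; in-air after throw: [b3@6:L b1@8:L b2@9:R b4@12:L]

Answer: ball3:lands@6:L ball1:lands@8:L ball2:lands@9:R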